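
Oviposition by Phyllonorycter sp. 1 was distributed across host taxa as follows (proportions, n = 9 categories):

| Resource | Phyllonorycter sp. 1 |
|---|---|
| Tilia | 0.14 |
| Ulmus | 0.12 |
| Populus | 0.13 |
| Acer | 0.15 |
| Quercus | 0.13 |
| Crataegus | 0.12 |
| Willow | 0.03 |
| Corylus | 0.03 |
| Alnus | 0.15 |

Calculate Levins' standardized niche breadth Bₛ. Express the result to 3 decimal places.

Σpᵢ² = 0.14² + 0.12² + 0.13² + 0.15² + 0.13² + 0.12² + 0.03² + 0.03² + 0.15² = 0.0196 + 0.0144 + 0.0169 + 0.0225 + 0.0169 + 0.0144 + 0.0009 + 0.0009 + 0.0225 = 0.1290
B = 1 / 0.1290 = 7.75194
Bₛ = (B − 1)/(n − 1) = (7.75194 − 1)/(9 − 1) = 6.75194/8 = 0.84399

0.844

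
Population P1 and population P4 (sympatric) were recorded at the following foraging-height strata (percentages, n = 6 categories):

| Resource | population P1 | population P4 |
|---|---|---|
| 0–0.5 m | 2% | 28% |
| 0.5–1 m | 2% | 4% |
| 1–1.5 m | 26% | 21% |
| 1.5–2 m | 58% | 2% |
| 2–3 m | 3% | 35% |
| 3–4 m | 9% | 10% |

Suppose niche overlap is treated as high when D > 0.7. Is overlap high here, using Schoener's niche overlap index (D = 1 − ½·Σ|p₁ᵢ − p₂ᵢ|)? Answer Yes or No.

Convert percentages to proportions (divide by 100).
Σ|p₁ᵢ − p₂ᵢ| = 0.26 + 0.02 + 0.05 + 0.56 + 0.32 + 0.01 = 1.22
D = 1 − ½ × 1.22 = 1 − 0.610 = 0.3900
D = 0.3900 < 0.7 → No.

No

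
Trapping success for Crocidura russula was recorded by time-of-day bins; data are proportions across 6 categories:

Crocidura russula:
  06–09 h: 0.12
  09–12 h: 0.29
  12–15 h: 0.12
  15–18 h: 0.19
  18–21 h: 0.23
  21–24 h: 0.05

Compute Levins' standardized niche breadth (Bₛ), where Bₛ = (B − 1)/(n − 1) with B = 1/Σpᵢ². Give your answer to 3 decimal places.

0.778

Σpᵢ² = 0.12² + 0.29² + 0.12² + 0.19² + 0.23² + 0.05² = 0.0144 + 0.0841 + 0.0144 + 0.0361 + 0.0529 + 0.0025 = 0.2044
B = 1 / 0.2044 = 4.89237
Bₛ = (B − 1)/(n − 1) = (4.89237 − 1)/(6 − 1) = 3.89237/5 = 0.77847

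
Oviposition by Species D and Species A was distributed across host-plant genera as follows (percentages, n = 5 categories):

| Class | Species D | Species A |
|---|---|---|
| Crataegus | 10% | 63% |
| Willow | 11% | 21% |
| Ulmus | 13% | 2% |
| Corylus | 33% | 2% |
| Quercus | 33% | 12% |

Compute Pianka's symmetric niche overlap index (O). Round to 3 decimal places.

Convert percentages to proportions (divide by 100).
Σ p₁ᵢp₂ᵢ = 0.0630 + 0.0231 + 0.0026 + 0.0066 + 0.0396 = 0.1349
Σp_1ᵢ² = 0.10² + 0.11² + 0.13² + 0.33² + 0.33² = 0.0100 + 0.0121 + 0.0169 + 0.1089 + 0.1089 = 0.2568
Σp_2ᵢ² = 0.63² + 0.21² + 0.02² + 0.02² + 0.12² = 0.3969 + 0.0441 + 0.0004 + 0.0004 + 0.0144 = 0.4562
O = 0.1349 / √(0.2568 × 0.4562) = 0.1349 / 0.342275 = 0.39413

0.394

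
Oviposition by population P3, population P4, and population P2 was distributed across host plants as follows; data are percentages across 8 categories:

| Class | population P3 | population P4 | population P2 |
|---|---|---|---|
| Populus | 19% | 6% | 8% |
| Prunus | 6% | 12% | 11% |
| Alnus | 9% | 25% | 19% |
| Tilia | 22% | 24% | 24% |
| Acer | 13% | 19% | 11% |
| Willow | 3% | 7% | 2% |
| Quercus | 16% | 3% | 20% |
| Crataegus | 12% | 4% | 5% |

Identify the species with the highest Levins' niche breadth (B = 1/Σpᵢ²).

Convert percentages to proportions (divide by 100).
Σp_P3ᵢ² = 0.19² + 0.06² + 0.09² + 0.22² + 0.13² + 0.03² + 0.16² + 0.12² = 0.0361 + 0.0036 + 0.0081 + 0.0484 + 0.0169 + 0.0009 + 0.0256 + 0.0144 = 0.1540
B_P3 = 1 / 0.1540 = 6.4935
Σp_P4ᵢ² = 0.06² + 0.12² + 0.25² + 0.24² + 0.19² + 0.07² + 0.03² + 0.04² = 0.0036 + 0.0144 + 0.0625 + 0.0576 + 0.0361 + 0.0049 + 0.0009 + 0.0016 = 0.1816
B_P4 = 1 / 0.1816 = 5.5066
Σp_P2ᵢ² = 0.08² + 0.11² + 0.19² + 0.24² + 0.11² + 0.02² + 0.20² + 0.05² = 0.0064 + 0.0121 + 0.0361 + 0.0576 + 0.0121 + 0.0004 + 0.0400 + 0.0025 = 0.1672
B_P2 = 1 / 0.1672 = 5.9809
Highest B → broadest niche (most generalist): population P3 (B = 6.49).

population P3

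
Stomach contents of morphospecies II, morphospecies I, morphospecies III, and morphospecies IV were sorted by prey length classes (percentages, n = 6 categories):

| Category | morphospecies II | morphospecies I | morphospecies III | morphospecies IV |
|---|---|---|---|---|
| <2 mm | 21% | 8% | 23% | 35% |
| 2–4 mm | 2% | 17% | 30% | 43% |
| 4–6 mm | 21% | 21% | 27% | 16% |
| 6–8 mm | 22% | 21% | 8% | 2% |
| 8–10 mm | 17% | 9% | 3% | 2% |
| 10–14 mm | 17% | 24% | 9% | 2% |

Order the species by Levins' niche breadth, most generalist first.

morphospecies I > morphospecies II > morphospecies III > morphospecies IV

Convert percentages to proportions (divide by 100).
Σp_IIᵢ² = 0.21² + 0.02² + 0.21² + 0.22² + 0.17² + 0.17² = 0.0441 + 0.0004 + 0.0441 + 0.0484 + 0.0289 + 0.0289 = 0.1948
B_II = 1 / 0.1948 = 5.1335
Σp_Iᵢ² = 0.08² + 0.17² + 0.21² + 0.21² + 0.09² + 0.24² = 0.0064 + 0.0289 + 0.0441 + 0.0441 + 0.0081 + 0.0576 = 0.1892
B_I = 1 / 0.1892 = 5.2854
Σp_IIIᵢ² = 0.23² + 0.30² + 0.27² + 0.08² + 0.03² + 0.09² = 0.0529 + 0.0900 + 0.0729 + 0.0064 + 0.0009 + 0.0081 = 0.2312
B_III = 1 / 0.2312 = 4.3253
Σp_IVᵢ² = 0.35² + 0.43² + 0.16² + 0.02² + 0.02² + 0.02² = 0.1225 + 0.1849 + 0.0256 + 0.0004 + 0.0004 + 0.0004 = 0.3342
B_IV = 1 / 0.3342 = 2.9922
Ranking by B (broadest → narrowest): morphospecies I (5.29) > morphospecies II (5.13) > morphospecies III (4.33) > morphospecies IV (2.99)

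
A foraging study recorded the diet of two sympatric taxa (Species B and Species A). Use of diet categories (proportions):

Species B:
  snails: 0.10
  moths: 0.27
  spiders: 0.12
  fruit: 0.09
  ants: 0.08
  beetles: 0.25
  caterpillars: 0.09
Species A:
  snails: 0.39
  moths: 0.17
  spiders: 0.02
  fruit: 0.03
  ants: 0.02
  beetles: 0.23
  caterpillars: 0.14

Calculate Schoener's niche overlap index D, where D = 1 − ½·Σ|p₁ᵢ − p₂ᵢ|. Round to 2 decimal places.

0.66

Σ|p₁ᵢ − p₂ᵢ| = 0.29 + 0.10 + 0.10 + 0.06 + 0.06 + 0.02 + 0.05 = 0.68
D = 1 − ½ × 0.68 = 1 − 0.340 = 0.6600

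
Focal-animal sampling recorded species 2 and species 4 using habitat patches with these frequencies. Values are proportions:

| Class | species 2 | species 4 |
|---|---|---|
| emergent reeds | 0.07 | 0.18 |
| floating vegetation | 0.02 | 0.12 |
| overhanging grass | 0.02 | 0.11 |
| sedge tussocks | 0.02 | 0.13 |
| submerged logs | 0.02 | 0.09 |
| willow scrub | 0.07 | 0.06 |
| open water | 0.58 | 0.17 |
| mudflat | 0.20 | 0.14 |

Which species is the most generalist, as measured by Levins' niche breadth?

Σp_2ᵢ² = 0.07² + 0.02² + 0.02² + 0.02² + 0.02² + 0.07² + 0.58² + 0.20² = 0.0049 + 0.0004 + 0.0004 + 0.0004 + 0.0004 + 0.0049 + 0.3364 + 0.0400 = 0.3878
B_2 = 1 / 0.3878 = 2.5786
Σp_4ᵢ² = 0.18² + 0.12² + 0.11² + 0.13² + 0.09² + 0.06² + 0.17² + 0.14² = 0.0324 + 0.0144 + 0.0121 + 0.0169 + 0.0081 + 0.0036 + 0.0289 + 0.0196 = 0.1360
B_4 = 1 / 0.1360 = 7.3529
Highest B → broadest niche (most generalist): species 4 (B = 7.35).

species 4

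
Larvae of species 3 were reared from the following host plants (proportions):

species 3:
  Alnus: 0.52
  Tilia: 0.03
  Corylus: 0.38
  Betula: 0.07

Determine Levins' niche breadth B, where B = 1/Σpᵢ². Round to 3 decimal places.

2.378

Σpᵢ² = 0.52² + 0.03² + 0.38² + 0.07² = 0.2704 + 0.0009 + 0.1444 + 0.0049 = 0.4206
B = 1 / 0.4206 = 2.37756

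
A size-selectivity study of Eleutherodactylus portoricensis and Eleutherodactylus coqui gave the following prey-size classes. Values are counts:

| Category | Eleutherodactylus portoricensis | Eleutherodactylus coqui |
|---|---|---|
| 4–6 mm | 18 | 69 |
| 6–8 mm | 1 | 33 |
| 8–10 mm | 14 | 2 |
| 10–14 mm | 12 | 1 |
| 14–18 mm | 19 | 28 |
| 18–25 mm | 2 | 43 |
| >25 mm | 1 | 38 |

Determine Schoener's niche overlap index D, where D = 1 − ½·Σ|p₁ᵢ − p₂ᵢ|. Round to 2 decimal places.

0.47

Proportions for Eleutherodactylus portoricensis (n=67): 18/67=0.2687, 1/67=0.0149, 14/67=0.2090, 12/67=0.1791, 19/67=0.2836, 2/67=0.0299, 1/67=0.0149
Proportions for Eleutherodactylus coqui (n=214): 69/214=0.3224, 33/214=0.1542, 2/214=0.0093, 1/214=0.0047, 28/214=0.1308, 43/214=0.2009, 38/214=0.1776
Σ|p₁ᵢ − p₂ᵢ| = 0.0537 + 0.1393 + 0.1997 + 0.1744 + 0.1528 + 0.1710 + 0.1627 = 1.0536
D = 1 − ½ × 1.0536 = 1 − 0.52680 = 0.47320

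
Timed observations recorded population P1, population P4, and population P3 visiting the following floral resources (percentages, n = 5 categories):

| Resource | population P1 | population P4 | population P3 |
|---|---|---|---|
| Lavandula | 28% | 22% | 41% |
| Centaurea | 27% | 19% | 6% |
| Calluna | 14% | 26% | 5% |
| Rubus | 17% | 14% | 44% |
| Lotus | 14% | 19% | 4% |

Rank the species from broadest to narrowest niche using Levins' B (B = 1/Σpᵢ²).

population P4 > population P1 > population P3

Convert percentages to proportions (divide by 100).
Σp_P1ᵢ² = 0.28² + 0.27² + 0.14² + 0.17² + 0.14² = 0.0784 + 0.0729 + 0.0196 + 0.0289 + 0.0196 = 0.2194
B_P1 = 1 / 0.2194 = 4.5579
Σp_P4ᵢ² = 0.22² + 0.19² + 0.26² + 0.14² + 0.19² = 0.0484 + 0.0361 + 0.0676 + 0.0196 + 0.0361 = 0.2078
B_P4 = 1 / 0.2078 = 4.8123
Σp_P3ᵢ² = 0.41² + 0.06² + 0.05² + 0.44² + 0.04² = 0.1681 + 0.0036 + 0.0025 + 0.1936 + 0.0016 = 0.3694
B_P3 = 1 / 0.3694 = 2.7071
Ranking by B (broadest → narrowest): population P4 (4.81) > population P1 (4.56) > population P3 (2.71)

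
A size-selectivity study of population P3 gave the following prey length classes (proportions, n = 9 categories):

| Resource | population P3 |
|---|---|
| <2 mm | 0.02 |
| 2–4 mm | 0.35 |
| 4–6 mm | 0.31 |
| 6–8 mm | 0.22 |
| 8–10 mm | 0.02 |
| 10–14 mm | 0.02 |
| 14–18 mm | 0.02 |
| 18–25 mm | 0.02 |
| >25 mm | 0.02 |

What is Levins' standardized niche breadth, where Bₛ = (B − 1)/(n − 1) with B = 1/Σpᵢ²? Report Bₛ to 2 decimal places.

Σpᵢ² = 0.02² + 0.35² + 0.31² + 0.22² + 0.02² + 0.02² + 0.02² + 0.02² + 0.02² = 0.0004 + 0.1225 + 0.0961 + 0.0484 + 0.0004 + 0.0004 + 0.0004 + 0.0004 + 0.0004 = 0.2694
B = 1 / 0.2694 = 3.7120
Bₛ = (B − 1)/(n − 1) = (3.7120 − 1)/(9 − 1) = 2.7120/8 = 0.3390

0.34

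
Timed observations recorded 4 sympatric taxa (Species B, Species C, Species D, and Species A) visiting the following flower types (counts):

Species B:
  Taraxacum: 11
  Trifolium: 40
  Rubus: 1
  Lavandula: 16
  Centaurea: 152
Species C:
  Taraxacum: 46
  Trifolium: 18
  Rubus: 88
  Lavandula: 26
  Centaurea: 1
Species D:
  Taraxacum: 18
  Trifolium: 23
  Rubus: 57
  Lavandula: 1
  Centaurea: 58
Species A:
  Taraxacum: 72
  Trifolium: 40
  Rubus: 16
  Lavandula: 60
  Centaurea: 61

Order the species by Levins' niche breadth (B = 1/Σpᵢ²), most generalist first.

Proportions for Species B (n=220): 11/220=0.0500, 40/220=0.1818, 1/220=0.0045, 16/220=0.0727, 152/220=0.6909
Proportions for Species C (n=179): 46/179=0.2570, 18/179=0.1006, 88/179=0.4916, 26/179=0.1453, 1/179=0.0056
Proportions for Species D (n=157): 18/157=0.1146, 23/157=0.1465, 57/157=0.3631, 1/157=0.0064, 58/157=0.3694
Proportions for Species A (n=249): 72/249=0.2892, 40/249=0.1606, 16/249=0.0643, 60/249=0.2410, 61/249=0.2450
Σp_Bᵢ² = 0.0500² + 0.1818² + 0.0045² + 0.0727² + 0.6909² = 0.002500 + 0.033051 + 0.000020 + 0.005285 + 0.477343 = 0.518199
B_B = 1 / 0.518199 = 1.9298
Σp_Cᵢ² = 0.2570² + 0.1006² + 0.4916² + 0.1453² + 0.0056² = 0.066049 + 0.010120 + 0.241671 + 0.021112 + 0.000031 = 0.338983
B_C = 1 / 0.338983 = 2.9500
Σp_Dᵢ² = 0.1146² + 0.1465² + 0.3631² + 0.0064² + 0.3694² = 0.013133 + 0.021462 + 0.131842 + 0.000041 + 0.136456 = 0.302934
B_D = 1 / 0.302934 = 3.3010
Σp_Aᵢ² = 0.2892² + 0.1606² + 0.0643² + 0.2410² + 0.2450² = 0.083637 + 0.025792 + 0.004134 + 0.058081 + 0.060025 = 0.231669
B_A = 1 / 0.231669 = 4.3165
Ranking by B (broadest → narrowest): Species A (4.32) > Species D (3.30) > Species C (2.95) > Species B (1.93)

Species A > Species D > Species C > Species B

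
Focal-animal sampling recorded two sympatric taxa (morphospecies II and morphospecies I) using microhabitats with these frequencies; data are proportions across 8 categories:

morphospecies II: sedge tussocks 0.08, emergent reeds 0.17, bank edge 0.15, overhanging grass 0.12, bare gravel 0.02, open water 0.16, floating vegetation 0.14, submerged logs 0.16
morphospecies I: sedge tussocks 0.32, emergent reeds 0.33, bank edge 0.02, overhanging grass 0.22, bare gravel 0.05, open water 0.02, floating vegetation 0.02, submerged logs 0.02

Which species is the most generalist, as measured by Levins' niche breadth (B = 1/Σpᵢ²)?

morphospecies II

Σp_IIᵢ² = 0.08² + 0.17² + 0.15² + 0.12² + 0.02² + 0.16² + 0.14² + 0.16² = 0.0064 + 0.0289 + 0.0225 + 0.0144 + 0.0004 + 0.0256 + 0.0196 + 0.0256 = 0.1434
B_II = 1 / 0.1434 = 6.9735
Σp_Iᵢ² = 0.32² + 0.33² + 0.02² + 0.22² + 0.05² + 0.02² + 0.02² + 0.02² = 0.1024 + 0.1089 + 0.0004 + 0.0484 + 0.0025 + 0.0004 + 0.0004 + 0.0004 = 0.2638
B_I = 1 / 0.2638 = 3.7908
Highest B → broadest niche (most generalist): morphospecies II (B = 6.97).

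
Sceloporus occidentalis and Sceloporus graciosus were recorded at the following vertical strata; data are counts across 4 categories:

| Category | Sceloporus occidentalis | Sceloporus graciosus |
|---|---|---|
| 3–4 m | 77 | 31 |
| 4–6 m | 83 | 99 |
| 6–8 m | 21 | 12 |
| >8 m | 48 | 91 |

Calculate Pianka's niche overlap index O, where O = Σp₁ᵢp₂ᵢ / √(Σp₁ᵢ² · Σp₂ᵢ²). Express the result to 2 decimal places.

Proportions for Sceloporus occidentalis (n=229): 77/229=0.3362, 83/229=0.3624, 21/229=0.0917, 48/229=0.2096
Proportions for Sceloporus graciosus (n=233): 31/233=0.1330, 99/233=0.4249, 12/233=0.0515, 91/233=0.3906
Σ p₁ᵢp₂ᵢ = 0.044715 + 0.153984 + 0.004723 + 0.081870 = 0.285292
Σp_1ᵢ² = 0.3362² + 0.3624² + 0.0917² + 0.2096² = 0.113030 + 0.131334 + 0.008409 + 0.043932 = 0.296705
Σp_2ᵢ² = 0.1330² + 0.4249² + 0.0515² + 0.3906² = 0.017689 + 0.180540 + 0.002652 + 0.152568 = 0.353449
O = 0.285292 / √(0.296705 × 0.353449) = 0.285292 / 0.3238365 = 0.8810

0.88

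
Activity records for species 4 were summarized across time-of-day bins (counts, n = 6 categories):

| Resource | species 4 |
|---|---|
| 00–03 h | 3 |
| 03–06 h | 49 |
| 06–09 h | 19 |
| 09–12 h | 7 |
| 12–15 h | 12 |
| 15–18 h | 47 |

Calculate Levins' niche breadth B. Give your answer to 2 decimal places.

Proportions for species 4 (n=137): 3/137=0.0219, 49/137=0.3577, 19/137=0.1387, 7/137=0.0511, 12/137=0.0876, 47/137=0.3431
Σpᵢ² = 0.0219² + 0.3577² + 0.1387² + 0.0511² + 0.0876² + 0.3431² = 0.000480 + 0.127949 + 0.019238 + 0.002611 + 0.007674 + 0.117718 = 0.275670
B = 1 / 0.275670 = 3.6275

3.63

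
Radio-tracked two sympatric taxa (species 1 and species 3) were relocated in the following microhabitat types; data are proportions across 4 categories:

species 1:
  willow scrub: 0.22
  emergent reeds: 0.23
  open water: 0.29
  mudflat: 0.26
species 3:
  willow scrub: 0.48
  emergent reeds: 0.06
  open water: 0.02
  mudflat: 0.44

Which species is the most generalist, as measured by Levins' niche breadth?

Σp_1ᵢ² = 0.22² + 0.23² + 0.29² + 0.26² = 0.0484 + 0.0529 + 0.0841 + 0.0676 = 0.2530
B_1 = 1 / 0.2530 = 3.9526
Σp_3ᵢ² = 0.48² + 0.06² + 0.02² + 0.44² = 0.2304 + 0.0036 + 0.0004 + 0.1936 = 0.4280
B_3 = 1 / 0.4280 = 2.3364
Highest B → broadest niche (most generalist): species 1 (B = 3.95).

species 1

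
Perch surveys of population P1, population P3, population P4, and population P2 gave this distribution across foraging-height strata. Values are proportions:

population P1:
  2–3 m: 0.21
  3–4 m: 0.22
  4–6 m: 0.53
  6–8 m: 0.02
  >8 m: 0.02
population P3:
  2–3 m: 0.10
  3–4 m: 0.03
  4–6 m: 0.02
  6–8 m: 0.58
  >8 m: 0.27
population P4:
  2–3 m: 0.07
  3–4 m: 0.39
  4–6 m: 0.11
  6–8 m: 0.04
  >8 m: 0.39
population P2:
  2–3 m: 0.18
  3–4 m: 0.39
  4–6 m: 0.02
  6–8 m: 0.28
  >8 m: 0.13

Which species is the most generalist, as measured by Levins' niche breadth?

Σp_P1ᵢ² = 0.21² + 0.22² + 0.53² + 0.02² + 0.02² = 0.0441 + 0.0484 + 0.2809 + 0.0004 + 0.0004 = 0.3742
B_P1 = 1 / 0.3742 = 2.6724
Σp_P3ᵢ² = 0.10² + 0.03² + 0.02² + 0.58² + 0.27² = 0.0100 + 0.0009 + 0.0004 + 0.3364 + 0.0729 = 0.4206
B_P3 = 1 / 0.4206 = 2.3776
Σp_P4ᵢ² = 0.07² + 0.39² + 0.11² + 0.04² + 0.39² = 0.0049 + 0.1521 + 0.0121 + 0.0016 + 0.1521 = 0.3228
B_P4 = 1 / 0.3228 = 3.0979
Σp_P2ᵢ² = 0.18² + 0.39² + 0.02² + 0.28² + 0.13² = 0.0324 + 0.1521 + 0.0004 + 0.0784 + 0.0169 = 0.2802
B_P2 = 1 / 0.2802 = 3.5689
Highest B → broadest niche (most generalist): population P2 (B = 3.57).

population P2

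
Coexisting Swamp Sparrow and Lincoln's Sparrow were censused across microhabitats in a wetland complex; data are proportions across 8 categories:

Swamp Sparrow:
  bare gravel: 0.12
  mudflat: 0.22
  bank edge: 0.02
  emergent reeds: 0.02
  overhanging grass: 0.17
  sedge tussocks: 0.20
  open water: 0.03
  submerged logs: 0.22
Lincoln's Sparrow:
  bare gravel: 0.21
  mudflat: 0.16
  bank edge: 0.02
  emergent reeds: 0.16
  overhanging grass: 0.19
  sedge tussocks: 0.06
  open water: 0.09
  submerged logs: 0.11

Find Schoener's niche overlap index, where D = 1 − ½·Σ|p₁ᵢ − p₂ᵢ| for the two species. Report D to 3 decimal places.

Σ|p₁ᵢ − p₂ᵢ| = 0.09 + 0.06 + 0.00 + 0.14 + 0.02 + 0.14 + 0.06 + 0.11 = 0.62
D = 1 − ½ × 0.62 = 1 − 0.310 = 0.69000

0.690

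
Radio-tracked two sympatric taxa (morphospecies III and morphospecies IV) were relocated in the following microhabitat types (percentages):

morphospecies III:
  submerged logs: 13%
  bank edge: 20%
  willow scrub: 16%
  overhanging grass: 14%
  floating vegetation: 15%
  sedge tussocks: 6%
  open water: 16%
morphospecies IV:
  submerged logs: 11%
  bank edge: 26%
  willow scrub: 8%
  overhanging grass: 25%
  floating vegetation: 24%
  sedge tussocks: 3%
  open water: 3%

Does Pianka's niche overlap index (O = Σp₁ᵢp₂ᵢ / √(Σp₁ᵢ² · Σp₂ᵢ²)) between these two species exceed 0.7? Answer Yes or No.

Convert percentages to proportions (divide by 100).
Σ p₁ᵢp₂ᵢ = 0.0143 + 0.0520 + 0.0128 + 0.0350 + 0.0360 + 0.0018 + 0.0048 = 0.1567
Σp_1ᵢ² = 0.13² + 0.20² + 0.16² + 0.14² + 0.15² + 0.06² + 0.16² = 0.0169 + 0.0400 + 0.0256 + 0.0196 + 0.0225 + 0.0036 + 0.0256 = 0.1538
Σp_2ᵢ² = 0.11² + 0.26² + 0.08² + 0.25² + 0.24² + 0.03² + 0.03² = 0.0121 + 0.0676 + 0.0064 + 0.0625 + 0.0576 + 0.0009 + 0.0009 = 0.2080
O = 0.1567 / √(0.1538 × 0.2080) = 0.1567 / 0.17886 = 0.8761
O = 0.8761 > 0.7 → Yes.

Yes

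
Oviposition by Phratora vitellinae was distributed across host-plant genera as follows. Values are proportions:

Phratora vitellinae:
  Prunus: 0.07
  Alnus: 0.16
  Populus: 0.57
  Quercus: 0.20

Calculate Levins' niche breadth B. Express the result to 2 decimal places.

Σpᵢ² = 0.07² + 0.16² + 0.57² + 0.20² = 0.0049 + 0.0256 + 0.3249 + 0.0400 = 0.3954
B = 1 / 0.3954 = 2.5291

2.53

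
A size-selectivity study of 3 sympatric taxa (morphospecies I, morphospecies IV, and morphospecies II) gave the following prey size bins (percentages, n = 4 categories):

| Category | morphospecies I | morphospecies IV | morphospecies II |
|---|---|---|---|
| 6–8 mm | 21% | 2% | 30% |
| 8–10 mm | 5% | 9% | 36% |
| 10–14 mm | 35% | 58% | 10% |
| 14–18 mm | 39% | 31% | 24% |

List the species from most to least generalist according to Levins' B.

morphospecies II > morphospecies I > morphospecies IV

Convert percentages to proportions (divide by 100).
Σp_Iᵢ² = 0.21² + 0.05² + 0.35² + 0.39² = 0.0441 + 0.0025 + 0.1225 + 0.1521 = 0.3212
B_I = 1 / 0.3212 = 3.1133
Σp_IVᵢ² = 0.02² + 0.09² + 0.58² + 0.31² = 0.0004 + 0.0081 + 0.3364 + 0.0961 = 0.4410
B_IV = 1 / 0.4410 = 2.2676
Σp_IIᵢ² = 0.30² + 0.36² + 0.10² + 0.24² = 0.0900 + 0.1296 + 0.0100 + 0.0576 = 0.2872
B_II = 1 / 0.2872 = 3.4819
Ranking by B (broadest → narrowest): morphospecies II (3.48) > morphospecies I (3.11) > morphospecies IV (2.27)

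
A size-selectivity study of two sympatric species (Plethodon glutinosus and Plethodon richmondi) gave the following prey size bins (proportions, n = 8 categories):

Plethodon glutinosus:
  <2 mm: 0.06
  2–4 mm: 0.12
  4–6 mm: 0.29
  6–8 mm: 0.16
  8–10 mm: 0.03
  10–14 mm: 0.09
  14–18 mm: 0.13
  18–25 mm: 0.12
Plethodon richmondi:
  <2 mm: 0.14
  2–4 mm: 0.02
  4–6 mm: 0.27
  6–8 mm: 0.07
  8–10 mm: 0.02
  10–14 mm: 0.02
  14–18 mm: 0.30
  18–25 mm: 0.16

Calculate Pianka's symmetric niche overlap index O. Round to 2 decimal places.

0.85

Σ p₁ᵢp₂ᵢ = 0.0084 + 0.0024 + 0.0783 + 0.0112 + 0.0006 + 0.0018 + 0.0390 + 0.0192 = 0.1609
Σp_1ᵢ² = 0.06² + 0.12² + 0.29² + 0.16² + 0.03² + 0.09² + 0.13² + 0.12² = 0.0036 + 0.0144 + 0.0841 + 0.0256 + 0.0009 + 0.0081 + 0.0169 + 0.0144 = 0.1680
Σp_2ᵢ² = 0.14² + 0.02² + 0.27² + 0.07² + 0.02² + 0.02² + 0.30² + 0.16² = 0.0196 + 0.0004 + 0.0729 + 0.0049 + 0.0004 + 0.0004 + 0.0900 + 0.0256 = 0.2142
O = 0.1609 / √(0.1680 × 0.2142) = 0.1609 / 0.18970 = 0.8482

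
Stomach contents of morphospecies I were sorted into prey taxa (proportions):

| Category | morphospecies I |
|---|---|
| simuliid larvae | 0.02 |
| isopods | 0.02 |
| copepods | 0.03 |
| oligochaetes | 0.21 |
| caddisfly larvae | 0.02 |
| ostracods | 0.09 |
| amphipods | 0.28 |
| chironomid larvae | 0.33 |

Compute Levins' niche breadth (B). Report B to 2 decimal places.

4.14

Σpᵢ² = 0.02² + 0.02² + 0.03² + 0.21² + 0.02² + 0.09² + 0.28² + 0.33² = 0.0004 + 0.0004 + 0.0009 + 0.0441 + 0.0004 + 0.0081 + 0.0784 + 0.1089 = 0.2416
B = 1 / 0.2416 = 4.1391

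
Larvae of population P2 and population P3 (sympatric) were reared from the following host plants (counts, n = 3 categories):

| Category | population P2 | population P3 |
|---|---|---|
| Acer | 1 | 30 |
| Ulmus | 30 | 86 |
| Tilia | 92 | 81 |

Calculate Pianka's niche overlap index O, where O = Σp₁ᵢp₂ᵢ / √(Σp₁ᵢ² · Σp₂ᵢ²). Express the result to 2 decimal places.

0.85

Proportions for population P2 (n=123): 1/123=0.0081, 30/123=0.2439, 92/123=0.7480
Proportions for population P3 (n=197): 30/197=0.1523, 86/197=0.4365, 81/197=0.4112
Σ p₁ᵢp₂ᵢ = 0.001234 + 0.106462 + 0.307578 = 0.415274
Σp_1ᵢ² = 0.0081² + 0.2439² + 0.7480² = 0.000066 + 0.059487 + 0.559504 = 0.619057
Σp_2ᵢ² = 0.1523² + 0.4365² + 0.4112² = 0.023195 + 0.190532 + 0.169085 = 0.382812
O = 0.415274 / √(0.619057 × 0.382812) = 0.415274 / 0.4868084 = 0.8531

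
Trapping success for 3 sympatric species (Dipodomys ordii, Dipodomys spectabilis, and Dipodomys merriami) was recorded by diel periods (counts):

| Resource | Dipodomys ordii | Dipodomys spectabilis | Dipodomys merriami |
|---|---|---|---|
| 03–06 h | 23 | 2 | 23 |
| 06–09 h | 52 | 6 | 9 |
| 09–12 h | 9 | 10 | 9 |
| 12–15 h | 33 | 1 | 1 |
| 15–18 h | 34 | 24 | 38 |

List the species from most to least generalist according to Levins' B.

Proportions for Dipodomys ordii (n=151): 23/151=0.1523, 52/151=0.3444, 9/151=0.0596, 33/151=0.2185, 34/151=0.2252
Proportions for Dipodomys spectabilis (n=43): 2/43=0.0465, 6/43=0.1395, 10/43=0.2326, 1/43=0.0233, 24/43=0.5581
Proportions for Dipodomys merriami (n=80): 23/80=0.2875, 9/80=0.1125, 9/80=0.1125, 1/80=0.0125, 38/80=0.4750
Σp_ordiᵢ² = 0.1523² + 0.3444² + 0.0596² + 0.2185² + 0.2252² = 0.023195 + 0.118611 + 0.003552 + 0.047742 + 0.050715 = 0.243815
B_ordi = 1 / 0.243815 = 4.1015
Σp_specᵢ² = 0.0465² + 0.1395² + 0.2326² + 0.0233² + 0.5581² = 0.002162 + 0.019460 + 0.054103 + 0.000543 + 0.311476 = 0.387744
B_spec = 1 / 0.387744 = 2.5790
Σp_merrᵢ² = 0.2875² + 0.1125² + 0.1125² + 0.0125² + 0.4750² = 0.082656 + 0.012656 + 0.012656 + 0.000156 + 0.225625 = 0.333749
B_merr = 1 / 0.333749 = 2.9963
Ranking by B (broadest → narrowest): Dipodomys ordii (4.10) > Dipodomys merriami (3.00) > Dipodomys spectabilis (2.58)

Dipodomys ordii > Dipodomys merriami > Dipodomys spectabilis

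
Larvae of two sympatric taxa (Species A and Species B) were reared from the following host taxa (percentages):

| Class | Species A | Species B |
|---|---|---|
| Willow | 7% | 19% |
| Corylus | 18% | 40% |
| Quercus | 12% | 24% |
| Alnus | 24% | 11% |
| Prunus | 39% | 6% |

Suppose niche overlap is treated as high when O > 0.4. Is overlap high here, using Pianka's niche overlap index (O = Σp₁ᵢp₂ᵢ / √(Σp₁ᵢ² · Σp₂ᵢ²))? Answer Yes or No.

Yes

Convert percentages to proportions (divide by 100).
Σ p₁ᵢp₂ᵢ = 0.0133 + 0.0720 + 0.0288 + 0.0264 + 0.0234 = 0.1639
Σp_1ᵢ² = 0.07² + 0.18² + 0.12² + 0.24² + 0.39² = 0.0049 + 0.0324 + 0.0144 + 0.0576 + 0.1521 = 0.2614
Σp_2ᵢ² = 0.19² + 0.40² + 0.24² + 0.11² + 0.06² = 0.0361 + 0.1600 + 0.0576 + 0.0121 + 0.0036 = 0.2694
O = 0.1639 / √(0.2614 × 0.2694) = 0.1639 / 0.26537 = 0.6176
O = 0.6176 > 0.4 → Yes.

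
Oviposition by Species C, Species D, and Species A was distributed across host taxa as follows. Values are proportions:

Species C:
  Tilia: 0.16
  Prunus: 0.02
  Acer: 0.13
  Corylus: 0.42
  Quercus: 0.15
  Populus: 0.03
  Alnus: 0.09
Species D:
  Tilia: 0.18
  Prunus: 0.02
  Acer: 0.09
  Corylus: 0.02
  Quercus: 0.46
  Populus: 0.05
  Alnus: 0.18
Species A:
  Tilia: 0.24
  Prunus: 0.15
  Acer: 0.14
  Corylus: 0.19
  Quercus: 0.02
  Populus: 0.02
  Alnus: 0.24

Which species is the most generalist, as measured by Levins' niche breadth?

Species A

Σp_Cᵢ² = 0.16² + 0.02² + 0.13² + 0.42² + 0.15² + 0.03² + 0.09² = 0.0256 + 0.0004 + 0.0169 + 0.1764 + 0.0225 + 0.0009 + 0.0081 = 0.2508
B_C = 1 / 0.2508 = 3.9872
Σp_Dᵢ² = 0.18² + 0.02² + 0.09² + 0.02² + 0.46² + 0.05² + 0.18² = 0.0324 + 0.0004 + 0.0081 + 0.0004 + 0.2116 + 0.0025 + 0.0324 = 0.2878
B_D = 1 / 0.2878 = 3.4746
Σp_Aᵢ² = 0.24² + 0.15² + 0.14² + 0.19² + 0.02² + 0.02² + 0.24² = 0.0576 + 0.0225 + 0.0196 + 0.0361 + 0.0004 + 0.0004 + 0.0576 = 0.1942
B_A = 1 / 0.1942 = 5.1493
Highest B → broadest niche (most generalist): Species A (B = 5.15).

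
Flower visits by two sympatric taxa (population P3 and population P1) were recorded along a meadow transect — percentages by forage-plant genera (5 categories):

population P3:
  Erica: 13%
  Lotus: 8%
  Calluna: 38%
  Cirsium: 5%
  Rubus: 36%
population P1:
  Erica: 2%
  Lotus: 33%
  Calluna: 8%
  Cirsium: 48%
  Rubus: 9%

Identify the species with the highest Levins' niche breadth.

Convert percentages to proportions (divide by 100).
Σp_P3ᵢ² = 0.13² + 0.08² + 0.38² + 0.05² + 0.36² = 0.0169 + 0.0064 + 0.1444 + 0.0025 + 0.1296 = 0.2998
B_P3 = 1 / 0.2998 = 3.3356
Σp_P1ᵢ² = 0.02² + 0.33² + 0.08² + 0.48² + 0.09² = 0.0004 + 0.1089 + 0.0064 + 0.2304 + 0.0081 = 0.3542
B_P1 = 1 / 0.3542 = 2.8233
Highest B → broadest niche (most generalist): population P3 (B = 3.34).

population P3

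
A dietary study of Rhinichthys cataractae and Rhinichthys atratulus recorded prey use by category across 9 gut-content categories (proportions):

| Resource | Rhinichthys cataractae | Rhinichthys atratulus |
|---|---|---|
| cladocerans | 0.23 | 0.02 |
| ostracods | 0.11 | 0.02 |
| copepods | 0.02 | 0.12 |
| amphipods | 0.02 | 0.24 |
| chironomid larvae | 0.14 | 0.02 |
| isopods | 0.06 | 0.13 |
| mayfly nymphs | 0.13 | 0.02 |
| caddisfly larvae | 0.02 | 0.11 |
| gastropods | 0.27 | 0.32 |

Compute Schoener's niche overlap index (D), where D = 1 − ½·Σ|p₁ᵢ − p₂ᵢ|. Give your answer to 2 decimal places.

0.47

Σ|p₁ᵢ − p₂ᵢ| = 0.21 + 0.09 + 0.10 + 0.22 + 0.12 + 0.07 + 0.11 + 0.09 + 0.05 = 1.06
D = 1 − ½ × 1.06 = 1 − 0.530 = 0.4700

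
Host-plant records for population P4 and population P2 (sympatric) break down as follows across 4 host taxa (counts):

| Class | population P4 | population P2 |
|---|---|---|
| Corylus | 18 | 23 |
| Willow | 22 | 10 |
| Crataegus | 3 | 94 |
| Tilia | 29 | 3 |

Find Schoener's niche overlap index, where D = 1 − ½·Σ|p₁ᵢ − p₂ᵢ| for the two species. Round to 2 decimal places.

0.32

Proportions for population P4 (n=72): 18/72=0.2500, 22/72=0.3056, 3/72=0.0417, 29/72=0.4028
Proportions for population P2 (n=130): 23/130=0.1769, 10/130=0.0769, 94/130=0.7231, 3/130=0.0231
Σ|p₁ᵢ − p₂ᵢ| = 0.0731 + 0.2287 + 0.6814 + 0.3797 = 1.3629
D = 1 − ½ × 1.3629 = 1 − 0.68145 = 0.31855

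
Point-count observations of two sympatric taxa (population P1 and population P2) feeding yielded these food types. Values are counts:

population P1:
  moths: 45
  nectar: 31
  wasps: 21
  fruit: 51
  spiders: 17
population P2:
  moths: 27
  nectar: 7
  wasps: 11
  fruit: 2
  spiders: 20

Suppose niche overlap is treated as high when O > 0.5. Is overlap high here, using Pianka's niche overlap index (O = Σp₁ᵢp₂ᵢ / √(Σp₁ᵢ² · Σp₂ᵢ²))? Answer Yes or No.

Proportions for population P1 (n=165): 45/165=0.2727, 31/165=0.1879, 21/165=0.1273, 51/165=0.3091, 17/165=0.1030
Proportions for population P2 (n=67): 27/67=0.4030, 7/67=0.1045, 11/67=0.1642, 2/67=0.0299, 20/67=0.2985
Σ p₁ᵢp₂ᵢ = 0.109898 + 0.019636 + 0.020903 + 0.009242 + 0.030746 = 0.190425
Σp_1ᵢ² = 0.2727² + 0.1879² + 0.1273² + 0.3091² + 0.1030² = 0.074365 + 0.035306 + 0.016205 + 0.095543 + 0.010609 = 0.232028
Σp_2ᵢ² = 0.4030² + 0.1045² + 0.1642² + 0.0299² + 0.2985² = 0.162409 + 0.010920 + 0.026962 + 0.000894 + 0.089102 = 0.290287
O = 0.190425 / √(0.232028 × 0.290287) = 0.190425 / 0.2595279 = 0.7337
O = 0.7337 > 0.5 → Yes.

Yes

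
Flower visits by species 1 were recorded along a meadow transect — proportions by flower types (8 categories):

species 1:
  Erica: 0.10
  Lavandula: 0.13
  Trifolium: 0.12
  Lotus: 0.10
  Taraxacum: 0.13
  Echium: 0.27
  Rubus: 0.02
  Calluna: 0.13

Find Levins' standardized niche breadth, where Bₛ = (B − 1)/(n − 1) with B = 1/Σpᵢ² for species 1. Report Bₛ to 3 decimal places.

Σpᵢ² = 0.10² + 0.13² + 0.12² + 0.10² + 0.13² + 0.27² + 0.02² + 0.13² = 0.0100 + 0.0169 + 0.0144 + 0.0100 + 0.0169 + 0.0729 + 0.0004 + 0.0169 = 0.1584
B = 1 / 0.1584 = 6.31313
Bₛ = (B − 1)/(n − 1) = (6.31313 − 1)/(8 − 1) = 5.31313/7 = 0.75902

0.759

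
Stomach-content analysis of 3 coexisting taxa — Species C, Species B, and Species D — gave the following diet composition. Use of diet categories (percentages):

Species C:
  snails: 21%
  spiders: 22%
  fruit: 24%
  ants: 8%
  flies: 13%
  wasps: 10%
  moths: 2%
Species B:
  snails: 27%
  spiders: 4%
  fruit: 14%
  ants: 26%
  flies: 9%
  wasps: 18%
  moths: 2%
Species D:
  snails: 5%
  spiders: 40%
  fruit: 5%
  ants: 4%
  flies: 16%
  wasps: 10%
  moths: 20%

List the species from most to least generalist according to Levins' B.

Convert percentages to proportions (divide by 100).
Σp_Cᵢ² = 0.21² + 0.22² + 0.24² + 0.08² + 0.13² + 0.10² + 0.02² = 0.0441 + 0.0484 + 0.0576 + 0.0064 + 0.0169 + 0.0100 + 0.0004 = 0.1838
B_C = 1 / 0.1838 = 5.4407
Σp_Bᵢ² = 0.27² + 0.04² + 0.14² + 0.26² + 0.09² + 0.18² + 0.02² = 0.0729 + 0.0016 + 0.0196 + 0.0676 + 0.0081 + 0.0324 + 0.0004 = 0.2026
B_B = 1 / 0.2026 = 4.9358
Σp_Dᵢ² = 0.05² + 0.40² + 0.05² + 0.04² + 0.16² + 0.10² + 0.20² = 0.0025 + 0.1600 + 0.0025 + 0.0016 + 0.0256 + 0.0100 + 0.0400 = 0.2422
B_D = 1 / 0.2422 = 4.1288
Ranking by B (broadest → narrowest): Species C (5.44) > Species B (4.94) > Species D (4.13)

Species C > Species B > Species D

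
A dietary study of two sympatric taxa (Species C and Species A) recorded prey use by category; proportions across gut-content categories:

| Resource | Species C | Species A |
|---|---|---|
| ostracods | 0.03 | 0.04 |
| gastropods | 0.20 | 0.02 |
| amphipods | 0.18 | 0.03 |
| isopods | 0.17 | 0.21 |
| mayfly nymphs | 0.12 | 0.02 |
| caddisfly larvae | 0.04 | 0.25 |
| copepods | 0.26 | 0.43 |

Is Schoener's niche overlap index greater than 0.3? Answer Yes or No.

Σ|p₁ᵢ − p₂ᵢ| = 0.01 + 0.18 + 0.15 + 0.04 + 0.10 + 0.21 + 0.17 = 0.86
D = 1 − ½ × 0.86 = 1 − 0.430 = 0.5700
D = 0.5700 > 0.3 → Yes.

Yes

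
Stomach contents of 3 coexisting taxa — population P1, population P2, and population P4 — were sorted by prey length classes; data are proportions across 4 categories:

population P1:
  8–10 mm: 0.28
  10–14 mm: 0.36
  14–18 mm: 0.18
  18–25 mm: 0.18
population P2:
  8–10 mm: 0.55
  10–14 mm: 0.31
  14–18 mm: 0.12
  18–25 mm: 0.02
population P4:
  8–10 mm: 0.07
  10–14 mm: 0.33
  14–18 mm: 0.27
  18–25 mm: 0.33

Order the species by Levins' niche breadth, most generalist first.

Σp_P1ᵢ² = 0.28² + 0.36² + 0.18² + 0.18² = 0.0784 + 0.1296 + 0.0324 + 0.0324 = 0.2728
B_P1 = 1 / 0.2728 = 3.6657
Σp_P2ᵢ² = 0.55² + 0.31² + 0.12² + 0.02² = 0.3025 + 0.0961 + 0.0144 + 0.0004 = 0.4134
B_P2 = 1 / 0.4134 = 2.4190
Σp_P4ᵢ² = 0.07² + 0.33² + 0.27² + 0.33² = 0.0049 + 0.1089 + 0.0729 + 0.1089 = 0.2956
B_P4 = 1 / 0.2956 = 3.3829
Ranking by B (broadest → narrowest): population P1 (3.67) > population P4 (3.38) > population P2 (2.42)

population P1 > population P4 > population P2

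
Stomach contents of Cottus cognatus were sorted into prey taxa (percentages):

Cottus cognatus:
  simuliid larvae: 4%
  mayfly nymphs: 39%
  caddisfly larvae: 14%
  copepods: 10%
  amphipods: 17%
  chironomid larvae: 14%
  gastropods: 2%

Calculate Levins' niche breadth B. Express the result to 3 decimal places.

4.307

Convert percentages to proportions (divide by 100).
Σpᵢ² = 0.04² + 0.39² + 0.14² + 0.10² + 0.17² + 0.14² + 0.02² = 0.0016 + 0.1521 + 0.0196 + 0.0100 + 0.0289 + 0.0196 + 0.0004 = 0.2322
B = 1 / 0.2322 = 4.30663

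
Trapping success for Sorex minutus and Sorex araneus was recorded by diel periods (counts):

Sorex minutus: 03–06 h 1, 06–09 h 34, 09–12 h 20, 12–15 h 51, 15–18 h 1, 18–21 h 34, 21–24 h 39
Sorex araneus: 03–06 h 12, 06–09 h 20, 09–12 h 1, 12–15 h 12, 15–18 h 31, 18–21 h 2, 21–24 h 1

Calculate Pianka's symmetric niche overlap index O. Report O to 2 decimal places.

Proportions for Sorex minutus (n=180): 1/180=0.0056, 34/180=0.1889, 20/180=0.1111, 51/180=0.2833, 1/180=0.0056, 34/180=0.1889, 39/180=0.2167
Proportions for Sorex araneus (n=79): 12/79=0.1519, 20/79=0.2532, 1/79=0.0127, 12/79=0.1519, 31/79=0.3924, 2/79=0.0253, 1/79=0.0127
Σ p₁ᵢp₂ᵢ = 0.000851 + 0.047829 + 0.001411 + 0.043033 + 0.002197 + 0.004779 + 0.002752 = 0.102852
Σp_1ᵢ² = 0.0056² + 0.1889² + 0.1111² + 0.2833² + 0.0056² + 0.1889² + 0.2167² = 0.000031 + 0.035683 + 0.012343 + 0.080259 + 0.000031 + 0.035683 + 0.046959 = 0.210989
Σp_2ᵢ² = 0.1519² + 0.2532² + 0.0127² + 0.1519² + 0.3924² + 0.0253² + 0.0127² = 0.023074 + 0.064110 + 0.000161 + 0.023074 + 0.153978 + 0.000640 + 0.000161 = 0.265198
O = 0.102852 / √(0.210989 × 0.265198) = 0.102852 / 0.2365457 = 0.4348

0.43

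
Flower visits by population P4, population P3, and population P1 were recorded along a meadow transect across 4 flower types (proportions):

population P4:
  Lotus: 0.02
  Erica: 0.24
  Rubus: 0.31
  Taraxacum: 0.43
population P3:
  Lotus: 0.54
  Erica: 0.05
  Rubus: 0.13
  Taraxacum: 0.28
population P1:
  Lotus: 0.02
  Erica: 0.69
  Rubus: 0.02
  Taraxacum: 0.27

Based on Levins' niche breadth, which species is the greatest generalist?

Σp_P4ᵢ² = 0.02² + 0.24² + 0.31² + 0.43² = 0.0004 + 0.0576 + 0.0961 + 0.1849 = 0.3390
B_P4 = 1 / 0.3390 = 2.9499
Σp_P3ᵢ² = 0.54² + 0.05² + 0.13² + 0.28² = 0.2916 + 0.0025 + 0.0169 + 0.0784 = 0.3894
B_P3 = 1 / 0.3894 = 2.5681
Σp_P1ᵢ² = 0.02² + 0.69² + 0.02² + 0.27² = 0.0004 + 0.4761 + 0.0004 + 0.0729 = 0.5498
B_P1 = 1 / 0.5498 = 1.8188
Highest B → broadest niche (most generalist): population P4 (B = 2.95).

population P4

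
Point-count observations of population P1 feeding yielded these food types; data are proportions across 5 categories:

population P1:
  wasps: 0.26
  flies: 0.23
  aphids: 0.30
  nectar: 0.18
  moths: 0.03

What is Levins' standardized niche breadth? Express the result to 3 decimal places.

Σpᵢ² = 0.26² + 0.23² + 0.30² + 0.18² + 0.03² = 0.0676 + 0.0529 + 0.0900 + 0.0324 + 0.0009 = 0.2438
B = 1 / 0.2438 = 4.10172
Bₛ = (B − 1)/(n − 1) = (4.10172 − 1)/(5 − 1) = 3.10172/4 = 0.77543

0.775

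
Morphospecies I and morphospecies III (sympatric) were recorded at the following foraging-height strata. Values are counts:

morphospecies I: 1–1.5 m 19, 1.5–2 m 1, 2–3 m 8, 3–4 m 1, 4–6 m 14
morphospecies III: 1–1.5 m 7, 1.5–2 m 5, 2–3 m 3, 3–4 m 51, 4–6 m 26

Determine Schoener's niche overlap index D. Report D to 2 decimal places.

Proportions for morphospecies I (n=43): 19/43=0.4419, 1/43=0.0233, 8/43=0.1860, 1/43=0.0233, 14/43=0.3256
Proportions for morphospecies III (n=92): 7/92=0.0761, 5/92=0.0543, 3/92=0.0326, 51/92=0.5543, 26/92=0.2826
Σ|p₁ᵢ − p₂ᵢ| = 0.3658 + 0.0310 + 0.1534 + 0.5310 + 0.0430 = 1.1242
D = 1 − ½ × 1.1242 = 1 − 0.56210 = 0.43790

0.44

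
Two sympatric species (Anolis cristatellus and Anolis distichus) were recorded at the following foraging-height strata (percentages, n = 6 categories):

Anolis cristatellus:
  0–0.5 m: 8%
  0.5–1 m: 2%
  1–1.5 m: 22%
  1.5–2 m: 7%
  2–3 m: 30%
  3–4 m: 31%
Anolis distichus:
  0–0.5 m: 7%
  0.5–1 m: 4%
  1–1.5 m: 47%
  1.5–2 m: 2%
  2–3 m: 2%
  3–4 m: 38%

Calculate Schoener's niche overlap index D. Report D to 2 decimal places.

0.66

Convert percentages to proportions (divide by 100).
Σ|p₁ᵢ − p₂ᵢ| = 0.01 + 0.02 + 0.25 + 0.05 + 0.28 + 0.07 = 0.68
D = 1 − ½ × 0.68 = 1 − 0.340 = 0.6600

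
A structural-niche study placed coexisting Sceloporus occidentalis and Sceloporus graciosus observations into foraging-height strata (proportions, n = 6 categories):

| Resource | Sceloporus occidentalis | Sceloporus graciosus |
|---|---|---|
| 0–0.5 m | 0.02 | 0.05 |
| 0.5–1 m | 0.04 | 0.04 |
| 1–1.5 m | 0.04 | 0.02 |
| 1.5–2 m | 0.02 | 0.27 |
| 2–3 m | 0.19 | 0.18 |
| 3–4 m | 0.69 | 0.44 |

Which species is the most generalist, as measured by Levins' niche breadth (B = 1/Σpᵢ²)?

Σp_occiᵢ² = 0.02² + 0.04² + 0.04² + 0.02² + 0.19² + 0.69² = 0.0004 + 0.0016 + 0.0016 + 0.0004 + 0.0361 + 0.4761 = 0.5162
B_occi = 1 / 0.5162 = 1.9372
Σp_gracᵢ² = 0.05² + 0.04² + 0.02² + 0.27² + 0.18² + 0.44² = 0.0025 + 0.0016 + 0.0004 + 0.0729 + 0.0324 + 0.1936 = 0.3034
B_grac = 1 / 0.3034 = 3.2960
Highest B → broadest niche (most generalist): Sceloporus graciosus (B = 3.30).

Sceloporus graciosus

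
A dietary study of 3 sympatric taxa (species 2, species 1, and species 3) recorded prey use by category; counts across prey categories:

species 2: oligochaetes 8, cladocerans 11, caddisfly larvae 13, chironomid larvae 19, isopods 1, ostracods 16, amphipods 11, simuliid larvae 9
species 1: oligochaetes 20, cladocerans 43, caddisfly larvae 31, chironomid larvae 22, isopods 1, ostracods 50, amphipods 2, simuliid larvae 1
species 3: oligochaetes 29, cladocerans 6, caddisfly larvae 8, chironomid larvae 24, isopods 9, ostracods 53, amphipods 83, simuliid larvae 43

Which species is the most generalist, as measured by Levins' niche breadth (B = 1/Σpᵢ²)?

species 2

Proportions for species 2 (n=88): 8/88=0.0909, 11/88=0.1250, 13/88=0.1477, 19/88=0.2159, 1/88=0.0114, 16/88=0.1818, 11/88=0.1250, 9/88=0.1023
Proportions for species 1 (n=170): 20/170=0.1176, 43/170=0.2529, 31/170=0.1824, 22/170=0.1294, 1/170=0.0059, 50/170=0.2941, 2/170=0.0118, 1/170=0.0059
Proportions for species 3 (n=255): 29/255=0.1137, 6/255=0.0235, 8/255=0.0314, 24/255=0.0941, 9/255=0.0353, 53/255=0.2078, 83/255=0.3255, 43/255=0.1686
Σp_2ᵢ² = 0.0909² + 0.1250² + 0.1477² + 0.2159² + 0.0114² + 0.1818² + 0.1250² + 0.1023² = 0.008263 + 0.015625 + 0.021815 + 0.046613 + 0.000130 + 0.033051 + 0.015625 + 0.010465 = 0.151587
B_2 = 1 / 0.151587 = 6.5969
Σp_1ᵢ² = 0.1176² + 0.2529² + 0.1824² + 0.1294² + 0.0059² + 0.2941² + 0.0118² + 0.0059² = 0.013830 + 0.063958 + 0.033270 + 0.016744 + 0.000035 + 0.086495 + 0.000139 + 0.000035 = 0.214506
B_1 = 1 / 0.214506 = 4.6619
Σp_3ᵢ² = 0.1137² + 0.0235² + 0.0314² + 0.0941² + 0.0353² + 0.2078² + 0.3255² + 0.1686² = 0.012928 + 0.000552 + 0.000986 + 0.008855 + 0.001246 + 0.043181 + 0.105950 + 0.028426 = 0.202124
B_3 = 1 / 0.202124 = 4.9475
Highest B → broadest niche (most generalist): species 2 (B = 6.60).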